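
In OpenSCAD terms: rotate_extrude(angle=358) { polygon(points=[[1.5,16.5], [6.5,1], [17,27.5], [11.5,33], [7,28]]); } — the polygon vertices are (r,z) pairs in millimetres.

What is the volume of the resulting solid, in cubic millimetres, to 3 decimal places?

Profile (r,z), 5 vertices: (1.5,16.5) (6.5,1) (17,27.5) (11.5,33) (7,28)
edge 0: (1.5,16.5)→(6.5,1)  cross = 1.5·1 − 6.5·16.5 = -105.7500; (r_i+r_j)·cross = 8·-105.7500 = -846.0000
edge 1: (6.5,1)→(17,27.5)  cross = 6.5·27.5 − 17·1 = 161.7500; (r_i+r_j)·cross = 23.5·161.7500 = 3801.1250
edge 2: (17,27.5)→(11.5,33)  cross = 17·33 − 11.5·27.5 = 244.7500; (r_i+r_j)·cross = 28.5·244.7500 = 6975.3750
edge 3: (11.5,33)→(7,28)  cross = 11.5·28 − 7·33 = 91.0000; (r_i+r_j)·cross = 18.5·91.0000 = 1683.5000
edge 4: (7,28)→(1.5,16.5)  cross = 7·16.5 − 1.5·28 = 73.5000; (r_i+r_j)·cross = 8.5·73.5000 = 624.7500
Σcross = 465.2500 → A = |Σcross|/2 = 232.6250 mm²
Σ(r_i+r_j)·cross = 12238.7500 → first moment M = |Σ|/6 = 2039.7917
R_c = M/A = 2039.7917/232.6250 = 8.7686 mm
θ = 358° = 6.248279 rad
V = θ·R_c·A = 6.248279·8.7686·232.6250 = 12745.187 mm³

Volume = 12745.187 mm³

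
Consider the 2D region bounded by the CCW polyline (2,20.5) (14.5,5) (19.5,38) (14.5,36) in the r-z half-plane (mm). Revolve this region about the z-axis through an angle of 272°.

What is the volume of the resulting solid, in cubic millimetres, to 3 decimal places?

Volume = 15452.447 mm³

Profile (r,z), 4 vertices: (2,20.5) (14.5,5) (19.5,38) (14.5,36)
edge 0: (2,20.5)→(14.5,5)  cross = 2·5 − 14.5·20.5 = -287.2500; (r_i+r_j)·cross = 16.5·-287.2500 = -4739.6250
edge 1: (14.5,5)→(19.5,38)  cross = 14.5·38 − 19.5·5 = 453.5000; (r_i+r_j)·cross = 34·453.5000 = 15419.0000
edge 2: (19.5,38)→(14.5,36)  cross = 19.5·36 − 14.5·38 = 151.0000; (r_i+r_j)·cross = 34·151.0000 = 5134.0000
edge 3: (14.5,36)→(2,20.5)  cross = 14.5·20.5 − 2·36 = 225.2500; (r_i+r_j)·cross = 16.5·225.2500 = 3716.6250
Σcross = 542.5000 → A = |Σcross|/2 = 271.2500 mm²
Σ(r_i+r_j)·cross = 19530.0000 → first moment M = |Σ|/6 = 3255.0000
R_c = M/A = 3255.0000/271.2500 = 12.0000 mm
θ = 272° = 4.747296 rad
V = θ·R_c·A = 4.747296·12.0000·271.2500 = 15452.447 mm³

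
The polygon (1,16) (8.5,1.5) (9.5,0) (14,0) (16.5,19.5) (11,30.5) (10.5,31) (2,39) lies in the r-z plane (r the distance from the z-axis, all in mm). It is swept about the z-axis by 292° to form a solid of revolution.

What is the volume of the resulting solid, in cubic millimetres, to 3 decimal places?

Volume = 16564.661 mm³

Profile (r,z), 8 vertices: (1,16) (8.5,1.5) (9.5,0) (14,0) (16.5,19.5) (11,30.5) (10.5,31) (2,39)
edge 0: (1,16)→(8.5,1.5)  cross = 1·1.5 − 8.5·16 = -134.5000; (r_i+r_j)·cross = 9.5·-134.5000 = -1277.7500
edge 1: (8.5,1.5)→(9.5,0)  cross = 8.5·0 − 9.5·1.5 = -14.2500; (r_i+r_j)·cross = 18·-14.2500 = -256.5000
edge 2: (9.5,0)→(14,0)  cross = 9.5·0 − 14·0 = 0.0000; (r_i+r_j)·cross = 23.5·0.0000 = 0.0000
edge 3: (14,0)→(16.5,19.5)  cross = 14·19.5 − 16.5·0 = 273.0000; (r_i+r_j)·cross = 30.5·273.0000 = 8326.5000
edge 4: (16.5,19.5)→(11,30.5)  cross = 16.5·30.5 − 11·19.5 = 288.7500; (r_i+r_j)·cross = 27.5·288.7500 = 7940.6250
edge 5: (11,30.5)→(10.5,31)  cross = 11·31 − 10.5·30.5 = 20.7500; (r_i+r_j)·cross = 21.5·20.7500 = 446.1250
edge 6: (10.5,31)→(2,39)  cross = 10.5·39 − 2·31 = 347.5000; (r_i+r_j)·cross = 12.5·347.5000 = 4343.7500
edge 7: (2,39)→(1,16)  cross = 2·16 − 1·39 = -7.0000; (r_i+r_j)·cross = 3·-7.0000 = -21.0000
Σcross = 774.2500 → A = |Σcross|/2 = 387.1250 mm²
Σ(r_i+r_j)·cross = 19501.7500 → first moment M = |Σ|/6 = 3250.2917
R_c = M/A = 3250.2917/387.1250 = 8.3960 mm
θ = 292° = 5.096361 rad
V = θ·R_c·A = 5.096361·8.3960·387.1250 = 16564.661 mm³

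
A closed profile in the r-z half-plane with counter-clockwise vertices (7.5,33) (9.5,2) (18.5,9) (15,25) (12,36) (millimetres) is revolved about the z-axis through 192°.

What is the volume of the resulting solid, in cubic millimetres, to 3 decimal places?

Volume = 9043.179 mm³

Profile (r,z), 5 vertices: (7.5,33) (9.5,2) (18.5,9) (15,25) (12,36)
edge 0: (7.5,33)→(9.5,2)  cross = 7.5·2 − 9.5·33 = -298.5000; (r_i+r_j)·cross = 17·-298.5000 = -5074.5000
edge 1: (9.5,2)→(18.5,9)  cross = 9.5·9 − 18.5·2 = 48.5000; (r_i+r_j)·cross = 28·48.5000 = 1358.0000
edge 2: (18.5,9)→(15,25)  cross = 18.5·25 − 15·9 = 327.5000; (r_i+r_j)·cross = 33.5·327.5000 = 10971.2500
edge 3: (15,25)→(12,36)  cross = 15·36 − 12·25 = 240.0000; (r_i+r_j)·cross = 27·240.0000 = 6480.0000
edge 4: (12,36)→(7.5,33)  cross = 12·33 − 7.5·36 = 126.0000; (r_i+r_j)·cross = 19.5·126.0000 = 2457.0000
Σcross = 443.5000 → A = |Σcross|/2 = 221.7500 mm²
Σ(r_i+r_j)·cross = 16191.7500 → first moment M = |Σ|/6 = 2698.6250
R_c = M/A = 2698.6250/221.7500 = 12.1697 mm
θ = 192° = 3.351032 rad
V = θ·R_c·A = 3.351032·12.1697·221.7500 = 9043.179 mm³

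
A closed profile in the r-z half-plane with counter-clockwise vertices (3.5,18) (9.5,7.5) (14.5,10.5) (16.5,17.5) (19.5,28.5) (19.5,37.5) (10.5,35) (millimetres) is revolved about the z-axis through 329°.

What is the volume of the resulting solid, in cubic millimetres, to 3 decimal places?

Profile (r,z), 7 vertices: (3.5,18) (9.5,7.5) (14.5,10.5) (16.5,17.5) (19.5,28.5) (19.5,37.5) (10.5,35)
edge 0: (3.5,18)→(9.5,7.5)  cross = 3.5·7.5 − 9.5·18 = -144.7500; (r_i+r_j)·cross = 13·-144.7500 = -1881.7500
edge 1: (9.5,7.5)→(14.5,10.5)  cross = 9.5·10.5 − 14.5·7.5 = -9.0000; (r_i+r_j)·cross = 24·-9.0000 = -216.0000
edge 2: (14.5,10.5)→(16.5,17.5)  cross = 14.5·17.5 − 16.5·10.5 = 80.5000; (r_i+r_j)·cross = 31·80.5000 = 2495.5000
edge 3: (16.5,17.5)→(19.5,28.5)  cross = 16.5·28.5 − 19.5·17.5 = 129.0000; (r_i+r_j)·cross = 36·129.0000 = 4644.0000
edge 4: (19.5,28.5)→(19.5,37.5)  cross = 19.5·37.5 − 19.5·28.5 = 175.5000; (r_i+r_j)·cross = 39·175.5000 = 6844.5000
edge 5: (19.5,37.5)→(10.5,35)  cross = 19.5·35 − 10.5·37.5 = 288.7500; (r_i+r_j)·cross = 30·288.7500 = 8662.5000
edge 6: (10.5,35)→(3.5,18)  cross = 10.5·18 − 3.5·35 = 66.5000; (r_i+r_j)·cross = 14·66.5000 = 931.0000
Σcross = 586.5000 → A = |Σcross|/2 = 293.2500 mm²
Σ(r_i+r_j)·cross = 21479.7500 → first moment M = |Σ|/6 = 3579.9583
R_c = M/A = 3579.9583/293.2500 = 12.2079 mm
θ = 329° = 5.742133 rad
V = θ·R_c·A = 5.742133·12.2079·293.2500 = 20556.598 mm³

Volume = 20556.598 mm³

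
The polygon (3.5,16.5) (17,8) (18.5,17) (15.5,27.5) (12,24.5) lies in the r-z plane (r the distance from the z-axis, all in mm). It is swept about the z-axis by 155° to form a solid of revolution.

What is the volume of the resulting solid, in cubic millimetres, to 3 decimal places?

Profile (r,z), 5 vertices: (3.5,16.5) (17,8) (18.5,17) (15.5,27.5) (12,24.5)
edge 0: (3.5,16.5)→(17,8)  cross = 3.5·8 − 17·16.5 = -252.5000; (r_i+r_j)·cross = 20.5·-252.5000 = -5176.2500
edge 1: (17,8)→(18.5,17)  cross = 17·17 − 18.5·8 = 141.0000; (r_i+r_j)·cross = 35.5·141.0000 = 5005.5000
edge 2: (18.5,17)→(15.5,27.5)  cross = 18.5·27.5 − 15.5·17 = 245.2500; (r_i+r_j)·cross = 34·245.2500 = 8338.5000
edge 3: (15.5,27.5)→(12,24.5)  cross = 15.5·24.5 − 12·27.5 = 49.7500; (r_i+r_j)·cross = 27.5·49.7500 = 1368.1250
edge 4: (12,24.5)→(3.5,16.5)  cross = 12·16.5 − 3.5·24.5 = 112.2500; (r_i+r_j)·cross = 15.5·112.2500 = 1739.8750
Σcross = 295.7500 → A = |Σcross|/2 = 147.8750 mm²
Σ(r_i+r_j)·cross = 11275.7500 → first moment M = |Σ|/6 = 1879.2917
R_c = M/A = 1879.2917/147.8750 = 12.7087 mm
θ = 155° = 2.705260 rad
V = θ·R_c·A = 2.705260·12.7087·147.8750 = 5083.973 mm³

Volume = 5083.973 mm³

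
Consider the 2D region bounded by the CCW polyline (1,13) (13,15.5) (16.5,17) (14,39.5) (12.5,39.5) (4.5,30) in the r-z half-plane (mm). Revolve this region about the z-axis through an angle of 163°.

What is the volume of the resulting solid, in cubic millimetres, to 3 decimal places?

Volume = 6887.174 mm³

Profile (r,z), 6 vertices: (1,13) (13,15.5) (16.5,17) (14,39.5) (12.5,39.5) (4.5,30)
edge 0: (1,13)→(13,15.5)  cross = 1·15.5 − 13·13 = -153.5000; (r_i+r_j)·cross = 14·-153.5000 = -2149.0000
edge 1: (13,15.5)→(16.5,17)  cross = 13·17 − 16.5·15.5 = -34.7500; (r_i+r_j)·cross = 29.5·-34.7500 = -1025.1250
edge 2: (16.5,17)→(14,39.5)  cross = 16.5·39.5 − 14·17 = 413.7500; (r_i+r_j)·cross = 30.5·413.7500 = 12619.3750
edge 3: (14,39.5)→(12.5,39.5)  cross = 14·39.5 − 12.5·39.5 = 59.2500; (r_i+r_j)·cross = 26.5·59.2500 = 1570.1250
edge 4: (12.5,39.5)→(4.5,30)  cross = 12.5·30 − 4.5·39.5 = 197.2500; (r_i+r_j)·cross = 17·197.2500 = 3353.2500
edge 5: (4.5,30)→(1,13)  cross = 4.5·13 − 1·30 = 28.5000; (r_i+r_j)·cross = 5.5·28.5000 = 156.7500
Σcross = 510.5000 → A = |Σcross|/2 = 255.2500 mm²
Σ(r_i+r_j)·cross = 14525.3750 → first moment M = |Σ|/6 = 2420.8958
R_c = M/A = 2420.8958/255.2500 = 9.4844 mm
θ = 163° = 2.844887 rad
V = θ·R_c·A = 2.844887·9.4844·255.2500 = 6887.174 mm³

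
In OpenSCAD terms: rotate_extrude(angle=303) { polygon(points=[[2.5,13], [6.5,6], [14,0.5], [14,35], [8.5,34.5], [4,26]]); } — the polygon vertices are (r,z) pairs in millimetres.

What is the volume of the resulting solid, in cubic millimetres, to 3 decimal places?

Profile (r,z), 6 vertices: (2.5,13) (6.5,6) (14,0.5) (14,35) (8.5,34.5) (4,26)
edge 0: (2.5,13)→(6.5,6)  cross = 2.5·6 − 6.5·13 = -69.5000; (r_i+r_j)·cross = 9·-69.5000 = -625.5000
edge 1: (6.5,6)→(14,0.5)  cross = 6.5·0.5 − 14·6 = -80.7500; (r_i+r_j)·cross = 20.5·-80.7500 = -1655.3750
edge 2: (14,0.5)→(14,35)  cross = 14·35 − 14·0.5 = 483.0000; (r_i+r_j)·cross = 28·483.0000 = 13524.0000
edge 3: (14,35)→(8.5,34.5)  cross = 14·34.5 − 8.5·35 = 185.5000; (r_i+r_j)·cross = 22.5·185.5000 = 4173.7500
edge 4: (8.5,34.5)→(4,26)  cross = 8.5·26 − 4·34.5 = 83.0000; (r_i+r_j)·cross = 12.5·83.0000 = 1037.5000
edge 5: (4,26)→(2.5,13)  cross = 4·13 − 2.5·26 = -13.0000; (r_i+r_j)·cross = 6.5·-13.0000 = -84.5000
Σcross = 588.2500 → A = |Σcross|/2 = 294.1250 mm²
Σ(r_i+r_j)·cross = 16369.8750 → first moment M = |Σ|/6 = 2728.3125
R_c = M/A = 2728.3125/294.1250 = 9.2760 mm
θ = 303° = 5.288348 rad
V = θ·R_c·A = 5.288348·9.2760·294.1250 = 14428.265 mm³

Volume = 14428.265 mm³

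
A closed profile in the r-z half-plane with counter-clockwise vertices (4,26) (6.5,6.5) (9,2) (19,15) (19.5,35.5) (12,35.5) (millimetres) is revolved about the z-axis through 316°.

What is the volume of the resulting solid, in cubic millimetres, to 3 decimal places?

Volume = 24196.394 mm³

Profile (r,z), 6 vertices: (4,26) (6.5,6.5) (9,2) (19,15) (19.5,35.5) (12,35.5)
edge 0: (4,26)→(6.5,6.5)  cross = 4·6.5 − 6.5·26 = -143.0000; (r_i+r_j)·cross = 10.5·-143.0000 = -1501.5000
edge 1: (6.5,6.5)→(9,2)  cross = 6.5·2 − 9·6.5 = -45.5000; (r_i+r_j)·cross = 15.5·-45.5000 = -705.2500
edge 2: (9,2)→(19,15)  cross = 9·15 − 19·2 = 97.0000; (r_i+r_j)·cross = 28·97.0000 = 2716.0000
edge 3: (19,15)→(19.5,35.5)  cross = 19·35.5 − 19.5·15 = 382.0000; (r_i+r_j)·cross = 38.5·382.0000 = 14707.0000
edge 4: (19.5,35.5)→(12,35.5)  cross = 19.5·35.5 − 12·35.5 = 266.2500; (r_i+r_j)·cross = 31.5·266.2500 = 8386.8750
edge 5: (12,35.5)→(4,26)  cross = 12·26 − 4·35.5 = 170.0000; (r_i+r_j)·cross = 16·170.0000 = 2720.0000
Σcross = 726.7500 → A = |Σcross|/2 = 363.3750 mm²
Σ(r_i+r_j)·cross = 26323.1250 → first moment M = |Σ|/6 = 4387.1875
R_c = M/A = 4387.1875/363.3750 = 12.0734 mm
θ = 316° = 5.515240 rad
V = θ·R_c·A = 5.515240·12.0734·363.3750 = 24196.394 mm³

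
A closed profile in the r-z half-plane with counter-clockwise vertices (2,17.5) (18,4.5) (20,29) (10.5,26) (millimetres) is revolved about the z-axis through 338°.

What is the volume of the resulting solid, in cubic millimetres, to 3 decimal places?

Volume = 18204.602 mm³

Profile (r,z), 4 vertices: (2,17.5) (18,4.5) (20,29) (10.5,26)
edge 0: (2,17.5)→(18,4.5)  cross = 2·4.5 − 18·17.5 = -306.0000; (r_i+r_j)·cross = 20·-306.0000 = -6120.0000
edge 1: (18,4.5)→(20,29)  cross = 18·29 − 20·4.5 = 432.0000; (r_i+r_j)·cross = 38·432.0000 = 16416.0000
edge 2: (20,29)→(10.5,26)  cross = 20·26 − 10.5·29 = 215.5000; (r_i+r_j)·cross = 30.5·215.5000 = 6572.7500
edge 3: (10.5,26)→(2,17.5)  cross = 10.5·17.5 − 2·26 = 131.7500; (r_i+r_j)·cross = 12.5·131.7500 = 1646.8750
Σcross = 473.2500 → A = |Σcross|/2 = 236.6250 mm²
Σ(r_i+r_j)·cross = 18515.6250 → first moment M = |Σ|/6 = 3085.9375
R_c = M/A = 3085.9375/236.6250 = 13.0415 mm
θ = 338° = 5.899213 rad
V = θ·R_c·A = 5.899213·13.0415·236.6250 = 18204.602 mm³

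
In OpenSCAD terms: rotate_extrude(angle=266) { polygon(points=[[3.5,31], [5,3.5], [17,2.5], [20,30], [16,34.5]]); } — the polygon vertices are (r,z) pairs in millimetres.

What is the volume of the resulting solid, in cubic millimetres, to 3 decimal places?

Profile (r,z), 5 vertices: (3.5,31) (5,3.5) (17,2.5) (20,30) (16,34.5)
edge 0: (3.5,31)→(5,3.5)  cross = 3.5·3.5 − 5·31 = -142.7500; (r_i+r_j)·cross = 8.5·-142.7500 = -1213.3750
edge 1: (5,3.5)→(17,2.5)  cross = 5·2.5 − 17·3.5 = -47.0000; (r_i+r_j)·cross = 22·-47.0000 = -1034.0000
edge 2: (17,2.5)→(20,30)  cross = 17·30 − 20·2.5 = 460.0000; (r_i+r_j)·cross = 37·460.0000 = 17020.0000
edge 3: (20,30)→(16,34.5)  cross = 20·34.5 − 16·30 = 210.0000; (r_i+r_j)·cross = 36·210.0000 = 7560.0000
edge 4: (16,34.5)→(3.5,31)  cross = 16·31 − 3.5·34.5 = 375.2500; (r_i+r_j)·cross = 19.5·375.2500 = 7317.3750
Σcross = 855.5000 → A = |Σcross|/2 = 427.7500 mm²
Σ(r_i+r_j)·cross = 29650.0000 → first moment M = |Σ|/6 = 4941.6667
R_c = M/A = 4941.6667/427.7500 = 11.5527 mm
θ = 266° = 4.642576 rad
V = θ·R_c·A = 4.642576·11.5527·427.7500 = 22942.062 mm³

Volume = 22942.062 mm³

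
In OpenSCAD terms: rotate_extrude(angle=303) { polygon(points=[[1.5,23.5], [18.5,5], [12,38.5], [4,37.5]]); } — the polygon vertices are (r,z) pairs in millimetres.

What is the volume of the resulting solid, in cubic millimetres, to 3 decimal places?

Volume = 14359.847 mm³

Profile (r,z), 4 vertices: (1.5,23.5) (18.5,5) (12,38.5) (4,37.5)
edge 0: (1.5,23.5)→(18.5,5)  cross = 1.5·5 − 18.5·23.5 = -427.2500; (r_i+r_j)·cross = 20·-427.2500 = -8545.0000
edge 1: (18.5,5)→(12,38.5)  cross = 18.5·38.5 − 12·5 = 652.2500; (r_i+r_j)·cross = 30.5·652.2500 = 19893.6250
edge 2: (12,38.5)→(4,37.5)  cross = 12·37.5 − 4·38.5 = 296.0000; (r_i+r_j)·cross = 16·296.0000 = 4736.0000
edge 3: (4,37.5)→(1.5,23.5)  cross = 4·23.5 − 1.5·37.5 = 37.7500; (r_i+r_j)·cross = 5.5·37.7500 = 207.6250
Σcross = 558.7500 → A = |Σcross|/2 = 279.3750 mm²
Σ(r_i+r_j)·cross = 16292.2500 → first moment M = |Σ|/6 = 2715.3750
R_c = M/A = 2715.3750/279.3750 = 9.7195 mm
θ = 303° = 5.288348 rad
V = θ·R_c·A = 5.288348·9.7195·279.3750 = 14359.847 mm³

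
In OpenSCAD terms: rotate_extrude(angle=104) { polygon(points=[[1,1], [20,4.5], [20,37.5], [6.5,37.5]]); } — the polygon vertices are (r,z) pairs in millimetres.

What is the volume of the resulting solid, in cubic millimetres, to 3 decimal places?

Profile (r,z), 4 vertices: (1,1) (20,4.5) (20,37.5) (6.5,37.5)
edge 0: (1,1)→(20,4.5)  cross = 1·4.5 − 20·1 = -15.5000; (r_i+r_j)·cross = 21·-15.5000 = -325.5000
edge 1: (20,4.5)→(20,37.5)  cross = 20·37.5 − 20·4.5 = 660.0000; (r_i+r_j)·cross = 40·660.0000 = 26400.0000
edge 2: (20,37.5)→(6.5,37.5)  cross = 20·37.5 − 6.5·37.5 = 506.2500; (r_i+r_j)·cross = 26.5·506.2500 = 13415.6250
edge 3: (6.5,37.5)→(1,1)  cross = 6.5·1 − 1·37.5 = -31.0000; (r_i+r_j)·cross = 7.5·-31.0000 = -232.5000
Σcross = 1119.7500 → A = |Σcross|/2 = 559.8750 mm²
Σ(r_i+r_j)·cross = 39257.6250 → first moment M = |Σ|/6 = 6542.9375
R_c = M/A = 6542.9375/559.8750 = 11.6864 mm
θ = 104° = 1.815142 rad
V = θ·R_c·A = 1.815142·11.6864·559.8750 = 11876.363 mm³

Volume = 11876.363 mm³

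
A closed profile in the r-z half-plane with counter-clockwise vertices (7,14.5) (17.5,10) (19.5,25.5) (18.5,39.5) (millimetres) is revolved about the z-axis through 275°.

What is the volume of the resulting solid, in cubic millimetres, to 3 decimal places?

Profile (r,z), 4 vertices: (7,14.5) (17.5,10) (19.5,25.5) (18.5,39.5)
edge 0: (7,14.5)→(17.5,10)  cross = 7·10 − 17.5·14.5 = -183.7500; (r_i+r_j)·cross = 24.5·-183.7500 = -4501.8750
edge 1: (17.5,10)→(19.5,25.5)  cross = 17.5·25.5 − 19.5·10 = 251.2500; (r_i+r_j)·cross = 37·251.2500 = 9296.2500
edge 2: (19.5,25.5)→(18.5,39.5)  cross = 19.5·39.5 − 18.5·25.5 = 298.5000; (r_i+r_j)·cross = 38·298.5000 = 11343.0000
edge 3: (18.5,39.5)→(7,14.5)  cross = 18.5·14.5 − 7·39.5 = -8.2500; (r_i+r_j)·cross = 25.5·-8.2500 = -210.3750
Σcross = 357.7500 → A = |Σcross|/2 = 178.8750 mm²
Σ(r_i+r_j)·cross = 15927.0000 → first moment M = |Σ|/6 = 2654.5000
R_c = M/A = 2654.5000/178.8750 = 14.8400 mm
θ = 275° = 4.799655 rad
V = θ·R_c·A = 4.799655·14.8400·178.8750 = 12740.685 mm³

Volume = 12740.685 mm³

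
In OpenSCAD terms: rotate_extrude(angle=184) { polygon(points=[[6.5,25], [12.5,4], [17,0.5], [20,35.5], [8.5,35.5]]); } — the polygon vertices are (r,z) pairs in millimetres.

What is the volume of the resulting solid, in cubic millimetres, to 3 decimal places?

Profile (r,z), 5 vertices: (6.5,25) (12.5,4) (17,0.5) (20,35.5) (8.5,35.5)
edge 0: (6.5,25)→(12.5,4)  cross = 6.5·4 − 12.5·25 = -286.5000; (r_i+r_j)·cross = 19·-286.5000 = -5443.5000
edge 1: (12.5,4)→(17,0.5)  cross = 12.5·0.5 − 17·4 = -61.7500; (r_i+r_j)·cross = 29.5·-61.7500 = -1821.6250
edge 2: (17,0.5)→(20,35.5)  cross = 17·35.5 − 20·0.5 = 593.5000; (r_i+r_j)·cross = 37·593.5000 = 21959.5000
edge 3: (20,35.5)→(8.5,35.5)  cross = 20·35.5 − 8.5·35.5 = 408.2500; (r_i+r_j)·cross = 28.5·408.2500 = 11635.1250
edge 4: (8.5,35.5)→(6.5,25)  cross = 8.5·25 − 6.5·35.5 = -18.2500; (r_i+r_j)·cross = 15·-18.2500 = -273.7500
Σcross = 635.2500 → A = |Σcross|/2 = 317.6250 mm²
Σ(r_i+r_j)·cross = 26055.7500 → first moment M = |Σ|/6 = 4342.6250
R_c = M/A = 4342.6250/317.6250 = 13.6722 mm
θ = 184° = 3.211406 rad
V = θ·R_c·A = 3.211406·13.6722·317.6250 = 13945.931 mm³

Volume = 13945.931 mm³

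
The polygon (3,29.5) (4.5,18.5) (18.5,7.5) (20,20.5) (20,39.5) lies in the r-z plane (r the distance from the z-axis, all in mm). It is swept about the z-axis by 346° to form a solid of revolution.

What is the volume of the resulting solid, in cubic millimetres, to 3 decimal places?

Volume = 27371.794 mm³

Profile (r,z), 5 vertices: (3,29.5) (4.5,18.5) (18.5,7.5) (20,20.5) (20,39.5)
edge 0: (3,29.5)→(4.5,18.5)  cross = 3·18.5 − 4.5·29.5 = -77.2500; (r_i+r_j)·cross = 7.5·-77.2500 = -579.3750
edge 1: (4.5,18.5)→(18.5,7.5)  cross = 4.5·7.5 − 18.5·18.5 = -308.5000; (r_i+r_j)·cross = 23·-308.5000 = -7095.5000
edge 2: (18.5,7.5)→(20,20.5)  cross = 18.5·20.5 − 20·7.5 = 229.2500; (r_i+r_j)·cross = 38.5·229.2500 = 8826.1250
edge 3: (20,20.5)→(20,39.5)  cross = 20·39.5 − 20·20.5 = 380.0000; (r_i+r_j)·cross = 40·380.0000 = 15200.0000
edge 4: (20,39.5)→(3,29.5)  cross = 20·29.5 − 3·39.5 = 471.5000; (r_i+r_j)·cross = 23·471.5000 = 10844.5000
Σcross = 695.0000 → A = |Σcross|/2 = 347.5000 mm²
Σ(r_i+r_j)·cross = 27195.7500 → first moment M = |Σ|/6 = 4532.6250
R_c = M/A = 4532.6250/347.5000 = 13.0435 mm
θ = 346° = 6.038839 rad
V = θ·R_c·A = 6.038839·13.0435·347.5000 = 27371.794 mm³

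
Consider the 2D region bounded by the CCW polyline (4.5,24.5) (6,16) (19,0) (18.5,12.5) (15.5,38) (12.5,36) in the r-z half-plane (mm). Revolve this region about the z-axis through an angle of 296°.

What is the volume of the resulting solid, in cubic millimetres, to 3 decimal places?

Volume = 19467.437 mm³

Profile (r,z), 6 vertices: (4.5,24.5) (6,16) (19,0) (18.5,12.5) (15.5,38) (12.5,36)
edge 0: (4.5,24.5)→(6,16)  cross = 4.5·16 − 6·24.5 = -75.0000; (r_i+r_j)·cross = 10.5·-75.0000 = -787.5000
edge 1: (6,16)→(19,0)  cross = 6·0 − 19·16 = -304.0000; (r_i+r_j)·cross = 25·-304.0000 = -7600.0000
edge 2: (19,0)→(18.5,12.5)  cross = 19·12.5 − 18.5·0 = 237.5000; (r_i+r_j)·cross = 37.5·237.5000 = 8906.2500
edge 3: (18.5,12.5)→(15.5,38)  cross = 18.5·38 − 15.5·12.5 = 509.2500; (r_i+r_j)·cross = 34·509.2500 = 17314.5000
edge 4: (15.5,38)→(12.5,36)  cross = 15.5·36 − 12.5·38 = 83.0000; (r_i+r_j)·cross = 28·83.0000 = 2324.0000
edge 5: (12.5,36)→(4.5,24.5)  cross = 12.5·24.5 − 4.5·36 = 144.2500; (r_i+r_j)·cross = 17·144.2500 = 2452.2500
Σcross = 595.0000 → A = |Σcross|/2 = 297.5000 mm²
Σ(r_i+r_j)·cross = 22609.5000 → first moment M = |Σ|/6 = 3768.2500
R_c = M/A = 3768.2500/297.5000 = 12.6664 mm
θ = 296° = 5.166175 rad
V = θ·R_c·A = 5.166175·12.6664·297.5000 = 19467.437 mm³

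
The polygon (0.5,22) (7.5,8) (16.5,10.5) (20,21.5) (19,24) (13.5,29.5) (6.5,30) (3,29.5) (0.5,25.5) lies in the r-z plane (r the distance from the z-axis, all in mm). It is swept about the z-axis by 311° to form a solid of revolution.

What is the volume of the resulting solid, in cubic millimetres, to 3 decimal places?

Volume = 16861.210 mm³

Profile (r,z), 9 vertices: (0.5,22) (7.5,8) (16.5,10.5) (20,21.5) (19,24) (13.5,29.5) (6.5,30) (3,29.5) (0.5,25.5)
edge 0: (0.5,22)→(7.5,8)  cross = 0.5·8 − 7.5·22 = -161.0000; (r_i+r_j)·cross = 8·-161.0000 = -1288.0000
edge 1: (7.5,8)→(16.5,10.5)  cross = 7.5·10.5 − 16.5·8 = -53.2500; (r_i+r_j)·cross = 24·-53.2500 = -1278.0000
edge 2: (16.5,10.5)→(20,21.5)  cross = 16.5·21.5 − 20·10.5 = 144.7500; (r_i+r_j)·cross = 36.5·144.7500 = 5283.3750
edge 3: (20,21.5)→(19,24)  cross = 20·24 − 19·21.5 = 71.5000; (r_i+r_j)·cross = 39·71.5000 = 2788.5000
edge 4: (19,24)→(13.5,29.5)  cross = 19·29.5 − 13.5·24 = 236.5000; (r_i+r_j)·cross = 32.5·236.5000 = 7686.2500
edge 5: (13.5,29.5)→(6.5,30)  cross = 13.5·30 − 6.5·29.5 = 213.2500; (r_i+r_j)·cross = 20·213.2500 = 4265.0000
edge 6: (6.5,30)→(3,29.5)  cross = 6.5·29.5 − 3·30 = 101.7500; (r_i+r_j)·cross = 9.5·101.7500 = 966.6250
edge 7: (3,29.5)→(0.5,25.5)  cross = 3·25.5 − 0.5·29.5 = 61.7500; (r_i+r_j)·cross = 3.5·61.7500 = 216.1250
edge 8: (0.5,25.5)→(0.5,22)  cross = 0.5·22 − 0.5·25.5 = -1.7500; (r_i+r_j)·cross = 1·-1.7500 = -1.7500
Σcross = 613.5000 → A = |Σcross|/2 = 306.7500 mm²
Σ(r_i+r_j)·cross = 18638.1250 → first moment M = |Σ|/6 = 3106.3542
R_c = M/A = 3106.3542/306.7500 = 10.1267 mm
θ = 311° = 5.427974 rad
V = θ·R_c·A = 5.427974·10.1267·306.7500 = 16861.210 mm³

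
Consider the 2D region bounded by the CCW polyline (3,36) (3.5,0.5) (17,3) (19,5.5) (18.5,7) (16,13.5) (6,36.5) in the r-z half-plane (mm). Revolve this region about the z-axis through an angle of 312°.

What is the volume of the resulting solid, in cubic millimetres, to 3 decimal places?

Profile (r,z), 7 vertices: (3,36) (3.5,0.5) (17,3) (19,5.5) (18.5,7) (16,13.5) (6,36.5)
edge 0: (3,36)→(3.5,0.5)  cross = 3·0.5 − 3.5·36 = -124.5000; (r_i+r_j)·cross = 6.5·-124.5000 = -809.2500
edge 1: (3.5,0.5)→(17,3)  cross = 3.5·3 − 17·0.5 = 2.0000; (r_i+r_j)·cross = 20.5·2.0000 = 41.0000
edge 2: (17,3)→(19,5.5)  cross = 17·5.5 − 19·3 = 36.5000; (r_i+r_j)·cross = 36·36.5000 = 1314.0000
edge 3: (19,5.5)→(18.5,7)  cross = 19·7 − 18.5·5.5 = 31.2500; (r_i+r_j)·cross = 37.5·31.2500 = 1171.8750
edge 4: (18.5,7)→(16,13.5)  cross = 18.5·13.5 − 16·7 = 137.7500; (r_i+r_j)·cross = 34.5·137.7500 = 4752.3750
edge 5: (16,13.5)→(6,36.5)  cross = 16·36.5 − 6·13.5 = 503.0000; (r_i+r_j)·cross = 22·503.0000 = 11066.0000
edge 6: (6,36.5)→(3,36)  cross = 6·36 − 3·36.5 = 106.5000; (r_i+r_j)·cross = 9·106.5000 = 958.5000
Σcross = 692.5000 → A = |Σcross|/2 = 346.2500 mm²
Σ(r_i+r_j)·cross = 18494.5000 → first moment M = |Σ|/6 = 3082.4167
R_c = M/A = 3082.4167/346.2500 = 8.9023 mm
θ = 312° = 5.445427 rad
V = θ·R_c·A = 5.445427·8.9023·346.2500 = 16785.076 mm³

Volume = 16785.076 mm³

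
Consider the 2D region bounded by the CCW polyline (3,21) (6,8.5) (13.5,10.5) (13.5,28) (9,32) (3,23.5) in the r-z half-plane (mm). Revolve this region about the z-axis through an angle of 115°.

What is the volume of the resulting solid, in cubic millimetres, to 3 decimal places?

Volume = 3297.085 mm³

Profile (r,z), 6 vertices: (3,21) (6,8.5) (13.5,10.5) (13.5,28) (9,32) (3,23.5)
edge 0: (3,21)→(6,8.5)  cross = 3·8.5 − 6·21 = -100.5000; (r_i+r_j)·cross = 9·-100.5000 = -904.5000
edge 1: (6,8.5)→(13.5,10.5)  cross = 6·10.5 − 13.5·8.5 = -51.7500; (r_i+r_j)·cross = 19.5·-51.7500 = -1009.1250
edge 2: (13.5,10.5)→(13.5,28)  cross = 13.5·28 − 13.5·10.5 = 236.2500; (r_i+r_j)·cross = 27·236.2500 = 6378.7500
edge 3: (13.5,28)→(9,32)  cross = 13.5·32 − 9·28 = 180.0000; (r_i+r_j)·cross = 22.5·180.0000 = 4050.0000
edge 4: (9,32)→(3,23.5)  cross = 9·23.5 − 3·32 = 115.5000; (r_i+r_j)·cross = 12·115.5000 = 1386.0000
edge 5: (3,23.5)→(3,21)  cross = 3·21 − 3·23.5 = -7.5000; (r_i+r_j)·cross = 6·-7.5000 = -45.0000
Σcross = 372.0000 → A = |Σcross|/2 = 186.0000 mm²
Σ(r_i+r_j)·cross = 9856.1250 → first moment M = |Σ|/6 = 1642.6875
R_c = M/A = 1642.6875/186.0000 = 8.8317 mm
θ = 115° = 2.007129 rad
V = θ·R_c·A = 2.007129·8.8317·186.0000 = 3297.085 mm³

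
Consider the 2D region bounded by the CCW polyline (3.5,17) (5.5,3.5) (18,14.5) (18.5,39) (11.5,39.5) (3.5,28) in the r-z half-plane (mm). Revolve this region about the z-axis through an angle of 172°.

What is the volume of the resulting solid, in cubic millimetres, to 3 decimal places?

Volume = 13232.918 mm³

Profile (r,z), 6 vertices: (3.5,17) (5.5,3.5) (18,14.5) (18.5,39) (11.5,39.5) (3.5,28)
edge 0: (3.5,17)→(5.5,3.5)  cross = 3.5·3.5 − 5.5·17 = -81.2500; (r_i+r_j)·cross = 9·-81.2500 = -731.2500
edge 1: (5.5,3.5)→(18,14.5)  cross = 5.5·14.5 − 18·3.5 = 16.7500; (r_i+r_j)·cross = 23.5·16.7500 = 393.6250
edge 2: (18,14.5)→(18.5,39)  cross = 18·39 − 18.5·14.5 = 433.7500; (r_i+r_j)·cross = 36.5·433.7500 = 15831.8750
edge 3: (18.5,39)→(11.5,39.5)  cross = 18.5·39.5 − 11.5·39 = 282.2500; (r_i+r_j)·cross = 30·282.2500 = 8467.5000
edge 4: (11.5,39.5)→(3.5,28)  cross = 11.5·28 − 3.5·39.5 = 183.7500; (r_i+r_j)·cross = 15·183.7500 = 2756.2500
edge 5: (3.5,28)→(3.5,17)  cross = 3.5·17 − 3.5·28 = -38.5000; (r_i+r_j)·cross = 7·-38.5000 = -269.5000
Σcross = 796.7500 → A = |Σcross|/2 = 398.3750 mm²
Σ(r_i+r_j)·cross = 26448.5000 → first moment M = |Σ|/6 = 4408.0833
R_c = M/A = 4408.0833/398.3750 = 11.0652 mm
θ = 172° = 3.001966 rad
V = θ·R_c·A = 3.001966·11.0652·398.3750 = 13232.918 mm³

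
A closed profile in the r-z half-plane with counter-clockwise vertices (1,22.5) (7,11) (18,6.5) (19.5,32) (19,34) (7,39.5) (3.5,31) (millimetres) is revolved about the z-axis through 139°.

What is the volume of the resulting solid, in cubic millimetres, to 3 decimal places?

Volume = 11461.522 mm³

Profile (r,z), 7 vertices: (1,22.5) (7,11) (18,6.5) (19.5,32) (19,34) (7,39.5) (3.5,31)
edge 0: (1,22.5)→(7,11)  cross = 1·11 − 7·22.5 = -146.5000; (r_i+r_j)·cross = 8·-146.5000 = -1172.0000
edge 1: (7,11)→(18,6.5)  cross = 7·6.5 − 18·11 = -152.5000; (r_i+r_j)·cross = 25·-152.5000 = -3812.5000
edge 2: (18,6.5)→(19.5,32)  cross = 18·32 − 19.5·6.5 = 449.2500; (r_i+r_j)·cross = 37.5·449.2500 = 16846.8750
edge 3: (19.5,32)→(19,34)  cross = 19.5·34 − 19·32 = 55.0000; (r_i+r_j)·cross = 38.5·55.0000 = 2117.5000
edge 4: (19,34)→(7,39.5)  cross = 19·39.5 − 7·34 = 512.5000; (r_i+r_j)·cross = 26·512.5000 = 13325.0000
edge 5: (7,39.5)→(3.5,31)  cross = 7·31 − 3.5·39.5 = 78.7500; (r_i+r_j)·cross = 10.5·78.7500 = 826.8750
edge 6: (3.5,31)→(1,22.5)  cross = 3.5·22.5 − 1·31 = 47.7500; (r_i+r_j)·cross = 4.5·47.7500 = 214.8750
Σcross = 844.2500 → A = |Σcross|/2 = 422.1250 mm²
Σ(r_i+r_j)·cross = 28346.6250 → first moment M = |Σ|/6 = 4724.4375
R_c = M/A = 4724.4375/422.1250 = 11.1920 mm
θ = 139° = 2.426008 rad
V = θ·R_c·A = 2.426008·11.1920·422.1250 = 11461.522 mm³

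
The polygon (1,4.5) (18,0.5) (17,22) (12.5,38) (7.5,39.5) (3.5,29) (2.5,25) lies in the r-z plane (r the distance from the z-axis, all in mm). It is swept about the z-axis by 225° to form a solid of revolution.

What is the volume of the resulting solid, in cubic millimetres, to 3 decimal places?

Volume = 18369.236 mm³

Profile (r,z), 7 vertices: (1,4.5) (18,0.5) (17,22) (12.5,38) (7.5,39.5) (3.5,29) (2.5,25)
edge 0: (1,4.5)→(18,0.5)  cross = 1·0.5 − 18·4.5 = -80.5000; (r_i+r_j)·cross = 19·-80.5000 = -1529.5000
edge 1: (18,0.5)→(17,22)  cross = 18·22 − 17·0.5 = 387.5000; (r_i+r_j)·cross = 35·387.5000 = 13562.5000
edge 2: (17,22)→(12.5,38)  cross = 17·38 − 12.5·22 = 371.0000; (r_i+r_j)·cross = 29.5·371.0000 = 10944.5000
edge 3: (12.5,38)→(7.5,39.5)  cross = 12.5·39.5 − 7.5·38 = 208.7500; (r_i+r_j)·cross = 20·208.7500 = 4175.0000
edge 4: (7.5,39.5)→(3.5,29)  cross = 7.5·29 − 3.5·39.5 = 79.2500; (r_i+r_j)·cross = 11·79.2500 = 871.7500
edge 5: (3.5,29)→(2.5,25)  cross = 3.5·25 − 2.5·29 = 15.0000; (r_i+r_j)·cross = 6·15.0000 = 90.0000
edge 6: (2.5,25)→(1,4.5)  cross = 2.5·4.5 − 1·25 = -13.7500; (r_i+r_j)·cross = 3.5·-13.7500 = -48.1250
Σcross = 967.2500 → A = |Σcross|/2 = 483.6250 mm²
Σ(r_i+r_j)·cross = 28066.1250 → first moment M = |Σ|/6 = 4677.6875
R_c = M/A = 4677.6875/483.6250 = 9.6721 mm
θ = 225° = 3.926991 rad
V = θ·R_c·A = 3.926991·9.6721·483.6250 = 18369.236 mm³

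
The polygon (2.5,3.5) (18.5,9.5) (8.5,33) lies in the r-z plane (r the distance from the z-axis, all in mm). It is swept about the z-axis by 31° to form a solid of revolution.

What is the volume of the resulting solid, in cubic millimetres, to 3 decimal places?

Volume = 1159.835 mm³

Profile (r,z), 3 vertices: (2.5,3.5) (18.5,9.5) (8.5,33)
edge 0: (2.5,3.5)→(18.5,9.5)  cross = 2.5·9.5 − 18.5·3.5 = -41.0000; (r_i+r_j)·cross = 21·-41.0000 = -861.0000
edge 1: (18.5,9.5)→(8.5,33)  cross = 18.5·33 − 8.5·9.5 = 529.7500; (r_i+r_j)·cross = 27·529.7500 = 14303.2500
edge 2: (8.5,33)→(2.5,3.5)  cross = 8.5·3.5 − 2.5·33 = -52.7500; (r_i+r_j)·cross = 11·-52.7500 = -580.2500
Σcross = 436.0000 → A = |Σcross|/2 = 218.0000 mm²
Σ(r_i+r_j)·cross = 12862.0000 → first moment M = |Σ|/6 = 2143.6667
R_c = M/A = 2143.6667/218.0000 = 9.8333 mm
θ = 31° = 0.541052 rad
V = θ·R_c·A = 0.541052·9.8333·218.0000 = 1159.835 mm³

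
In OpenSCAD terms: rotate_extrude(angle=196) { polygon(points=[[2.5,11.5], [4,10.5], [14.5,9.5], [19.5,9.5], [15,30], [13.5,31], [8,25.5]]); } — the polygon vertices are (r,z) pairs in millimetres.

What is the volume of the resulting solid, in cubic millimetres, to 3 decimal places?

Volume = 8828.774 mm³

Profile (r,z), 7 vertices: (2.5,11.5) (4,10.5) (14.5,9.5) (19.5,9.5) (15,30) (13.5,31) (8,25.5)
edge 0: (2.5,11.5)→(4,10.5)  cross = 2.5·10.5 − 4·11.5 = -19.7500; (r_i+r_j)·cross = 6.5·-19.7500 = -128.3750
edge 1: (4,10.5)→(14.5,9.5)  cross = 4·9.5 − 14.5·10.5 = -114.2500; (r_i+r_j)·cross = 18.5·-114.2500 = -2113.6250
edge 2: (14.5,9.5)→(19.5,9.5)  cross = 14.5·9.5 − 19.5·9.5 = -47.5000; (r_i+r_j)·cross = 34·-47.5000 = -1615.0000
edge 3: (19.5,9.5)→(15,30)  cross = 19.5·30 − 15·9.5 = 442.5000; (r_i+r_j)·cross = 34.5·442.5000 = 15266.2500
edge 4: (15,30)→(13.5,31)  cross = 15·31 − 13.5·30 = 60.0000; (r_i+r_j)·cross = 28.5·60.0000 = 1710.0000
edge 5: (13.5,31)→(8,25.5)  cross = 13.5·25.5 − 8·31 = 96.2500; (r_i+r_j)·cross = 21.5·96.2500 = 2069.3750
edge 6: (8,25.5)→(2.5,11.5)  cross = 8·11.5 − 2.5·25.5 = 28.2500; (r_i+r_j)·cross = 10.5·28.2500 = 296.6250
Σcross = 445.5000 → A = |Σcross|/2 = 222.7500 mm²
Σ(r_i+r_j)·cross = 15485.2500 → first moment M = |Σ|/6 = 2580.8750
R_c = M/A = 2580.8750/222.7500 = 11.5864 mm
θ = 196° = 3.420845 rad
V = θ·R_c·A = 3.420845·11.5864·222.7500 = 8828.774 mm³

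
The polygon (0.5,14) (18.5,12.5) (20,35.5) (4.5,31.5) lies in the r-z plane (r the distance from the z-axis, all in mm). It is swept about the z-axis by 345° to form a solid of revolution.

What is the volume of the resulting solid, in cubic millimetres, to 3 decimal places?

Volume = 22695.607 mm³

Profile (r,z), 4 vertices: (0.5,14) (18.5,12.5) (20,35.5) (4.5,31.5)
edge 0: (0.5,14)→(18.5,12.5)  cross = 0.5·12.5 − 18.5·14 = -252.7500; (r_i+r_j)·cross = 19·-252.7500 = -4802.2500
edge 1: (18.5,12.5)→(20,35.5)  cross = 18.5·35.5 − 20·12.5 = 406.7500; (r_i+r_j)·cross = 38.5·406.7500 = 15659.8750
edge 2: (20,35.5)→(4.5,31.5)  cross = 20·31.5 − 4.5·35.5 = 470.2500; (r_i+r_j)·cross = 24.5·470.2500 = 11521.1250
edge 3: (4.5,31.5)→(0.5,14)  cross = 4.5·14 − 0.5·31.5 = 47.2500; (r_i+r_j)·cross = 5·47.2500 = 236.2500
Σcross = 671.5000 → A = |Σcross|/2 = 335.7500 mm²
Σ(r_i+r_j)·cross = 22615.0000 → first moment M = |Σ|/6 = 3769.1667
R_c = M/A = 3769.1667/335.7500 = 11.2261 mm
θ = 345° = 6.021386 rad
V = θ·R_c·A = 6.021386·11.2261·335.7500 = 22695.607 mm³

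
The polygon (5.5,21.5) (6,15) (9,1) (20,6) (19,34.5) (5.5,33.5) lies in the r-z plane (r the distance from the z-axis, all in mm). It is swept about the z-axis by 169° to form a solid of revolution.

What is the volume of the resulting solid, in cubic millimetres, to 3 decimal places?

Volume = 15337.769 mm³

Profile (r,z), 6 vertices: (5.5,21.5) (6,15) (9,1) (20,6) (19,34.5) (5.5,33.5)
edge 0: (5.5,21.5)→(6,15)  cross = 5.5·15 − 6·21.5 = -46.5000; (r_i+r_j)·cross = 11.5·-46.5000 = -534.7500
edge 1: (6,15)→(9,1)  cross = 6·1 − 9·15 = -129.0000; (r_i+r_j)·cross = 15·-129.0000 = -1935.0000
edge 2: (9,1)→(20,6)  cross = 9·6 − 20·1 = 34.0000; (r_i+r_j)·cross = 29·34.0000 = 986.0000
edge 3: (20,6)→(19,34.5)  cross = 20·34.5 − 19·6 = 576.0000; (r_i+r_j)·cross = 39·576.0000 = 22464.0000
edge 4: (19,34.5)→(5.5,33.5)  cross = 19·33.5 − 5.5·34.5 = 446.7500; (r_i+r_j)·cross = 24.5·446.7500 = 10945.3750
edge 5: (5.5,33.5)→(5.5,21.5)  cross = 5.5·21.5 − 5.5·33.5 = -66.0000; (r_i+r_j)·cross = 11·-66.0000 = -726.0000
Σcross = 815.2500 → A = |Σcross|/2 = 407.6250 mm²
Σ(r_i+r_j)·cross = 31199.6250 → first moment M = |Σ|/6 = 5199.9375
R_c = M/A = 5199.9375/407.6250 = 12.7567 mm
θ = 169° = 2.949606 rad
V = θ·R_c·A = 2.949606·12.7567·407.6250 = 15337.769 mm³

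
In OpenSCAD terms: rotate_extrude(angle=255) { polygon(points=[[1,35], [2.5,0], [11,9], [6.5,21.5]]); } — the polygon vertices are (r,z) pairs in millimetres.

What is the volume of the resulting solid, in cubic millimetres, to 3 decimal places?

Volume = 3454.770 mm³

Profile (r,z), 4 vertices: (1,35) (2.5,0) (11,9) (6.5,21.5)
edge 0: (1,35)→(2.5,0)  cross = 1·0 − 2.5·35 = -87.5000; (r_i+r_j)·cross = 3.5·-87.5000 = -306.2500
edge 1: (2.5,0)→(11,9)  cross = 2.5·9 − 11·0 = 22.5000; (r_i+r_j)·cross = 13.5·22.5000 = 303.7500
edge 2: (11,9)→(6.5,21.5)  cross = 11·21.5 − 6.5·9 = 178.0000; (r_i+r_j)·cross = 17.5·178.0000 = 3115.0000
edge 3: (6.5,21.5)→(1,35)  cross = 6.5·35 − 1·21.5 = 206.0000; (r_i+r_j)·cross = 7.5·206.0000 = 1545.0000
Σcross = 319.0000 → A = |Σcross|/2 = 159.5000 mm²
Σ(r_i+r_j)·cross = 4657.5000 → first moment M = |Σ|/6 = 776.2500
R_c = M/A = 776.2500/159.5000 = 4.8668 mm
θ = 255° = 4.450590 rad
V = θ·R_c·A = 4.450590·4.8668·159.5000 = 3454.770 mm³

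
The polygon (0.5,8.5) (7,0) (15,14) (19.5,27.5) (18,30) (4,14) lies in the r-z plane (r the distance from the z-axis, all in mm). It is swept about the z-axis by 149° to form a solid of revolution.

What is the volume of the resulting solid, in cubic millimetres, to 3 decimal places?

Profile (r,z), 6 vertices: (0.5,8.5) (7,0) (15,14) (19.5,27.5) (18,30) (4,14)
edge 0: (0.5,8.5)→(7,0)  cross = 0.5·0 − 7·8.5 = -59.5000; (r_i+r_j)·cross = 7.5·-59.5000 = -446.2500
edge 1: (7,0)→(15,14)  cross = 7·14 − 15·0 = 98.0000; (r_i+r_j)·cross = 22·98.0000 = 2156.0000
edge 2: (15,14)→(19.5,27.5)  cross = 15·27.5 − 19.5·14 = 139.5000; (r_i+r_j)·cross = 34.5·139.5000 = 4812.7500
edge 3: (19.5,27.5)→(18,30)  cross = 19.5·30 − 18·27.5 = 90.0000; (r_i+r_j)·cross = 37.5·90.0000 = 3375.0000
edge 4: (18,30)→(4,14)  cross = 18·14 − 4·30 = 132.0000; (r_i+r_j)·cross = 22·132.0000 = 2904.0000
edge 5: (4,14)→(0.5,8.5)  cross = 4·8.5 − 0.5·14 = 27.0000; (r_i+r_j)·cross = 4.5·27.0000 = 121.5000
Σcross = 427.0000 → A = |Σcross|/2 = 213.5000 mm²
Σ(r_i+r_j)·cross = 12923.0000 → first moment M = |Σ|/6 = 2153.8333
R_c = M/A = 2153.8333/213.5000 = 10.0882 mm
θ = 149° = 2.600541 rad
V = θ·R_c·A = 2.600541·10.0882·213.5000 = 5601.131 mm³

Volume = 5601.131 mm³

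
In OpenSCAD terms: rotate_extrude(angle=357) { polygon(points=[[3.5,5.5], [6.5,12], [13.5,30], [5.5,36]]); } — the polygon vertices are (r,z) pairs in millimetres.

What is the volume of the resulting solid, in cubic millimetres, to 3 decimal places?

Volume = 6189.027 mm³

Profile (r,z), 4 vertices: (3.5,5.5) (6.5,12) (13.5,30) (5.5,36)
edge 0: (3.5,5.5)→(6.5,12)  cross = 3.5·12 − 6.5·5.5 = 6.2500; (r_i+r_j)·cross = 10·6.2500 = 62.5000
edge 1: (6.5,12)→(13.5,30)  cross = 6.5·30 − 13.5·12 = 33.0000; (r_i+r_j)·cross = 20·33.0000 = 660.0000
edge 2: (13.5,30)→(5.5,36)  cross = 13.5·36 − 5.5·30 = 321.0000; (r_i+r_j)·cross = 19·321.0000 = 6099.0000
edge 3: (5.5,36)→(3.5,5.5)  cross = 5.5·5.5 − 3.5·36 = -95.7500; (r_i+r_j)·cross = 9·-95.7500 = -861.7500
Σcross = 264.5000 → A = |Σcross|/2 = 132.2500 mm²
Σ(r_i+r_j)·cross = 5959.7500 → first moment M = |Σ|/6 = 993.2917
R_c = M/A = 993.2917/132.2500 = 7.5107 mm
θ = 357° = 6.230825 rad
V = θ·R_c·A = 6.230825·7.5107·132.2500 = 6189.027 mm³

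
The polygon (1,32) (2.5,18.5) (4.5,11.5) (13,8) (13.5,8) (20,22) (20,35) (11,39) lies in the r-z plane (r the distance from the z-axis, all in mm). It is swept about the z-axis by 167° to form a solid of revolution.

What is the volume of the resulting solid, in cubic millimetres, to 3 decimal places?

Volume = 13748.396 mm³

Profile (r,z), 8 vertices: (1,32) (2.5,18.5) (4.5,11.5) (13,8) (13.5,8) (20,22) (20,35) (11,39)
edge 0: (1,32)→(2.5,18.5)  cross = 1·18.5 − 2.5·32 = -61.5000; (r_i+r_j)·cross = 3.5·-61.5000 = -215.2500
edge 1: (2.5,18.5)→(4.5,11.5)  cross = 2.5·11.5 − 4.5·18.5 = -54.5000; (r_i+r_j)·cross = 7·-54.5000 = -381.5000
edge 2: (4.5,11.5)→(13,8)  cross = 4.5·8 − 13·11.5 = -113.5000; (r_i+r_j)·cross = 17.5·-113.5000 = -1986.2500
edge 3: (13,8)→(13.5,8)  cross = 13·8 − 13.5·8 = -4.0000; (r_i+r_j)·cross = 26.5·-4.0000 = -106.0000
edge 4: (13.5,8)→(20,22)  cross = 13.5·22 − 20·8 = 137.0000; (r_i+r_j)·cross = 33.5·137.0000 = 4589.5000
edge 5: (20,22)→(20,35)  cross = 20·35 − 20·22 = 260.0000; (r_i+r_j)·cross = 40·260.0000 = 10400.0000
edge 6: (20,35)→(11,39)  cross = 20·39 − 11·35 = 395.0000; (r_i+r_j)·cross = 31·395.0000 = 12245.0000
edge 7: (11,39)→(1,32)  cross = 11·32 − 1·39 = 313.0000; (r_i+r_j)·cross = 12·313.0000 = 3756.0000
Σcross = 871.5000 → A = |Σcross|/2 = 435.7500 mm²
Σ(r_i+r_j)·cross = 28301.5000 → first moment M = |Σ|/6 = 4716.9167
R_c = M/A = 4716.9167/435.7500 = 10.8248 mm
θ = 167° = 2.914700 rad
V = θ·R_c·A = 2.914700·10.8248·435.7500 = 13748.396 mm³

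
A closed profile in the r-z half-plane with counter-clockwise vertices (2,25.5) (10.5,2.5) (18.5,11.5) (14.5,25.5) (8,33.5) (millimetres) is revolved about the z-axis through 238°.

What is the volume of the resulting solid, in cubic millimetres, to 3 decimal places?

Profile (r,z), 5 vertices: (2,25.5) (10.5,2.5) (18.5,11.5) (14.5,25.5) (8,33.5)
edge 0: (2,25.5)→(10.5,2.5)  cross = 2·2.5 − 10.5·25.5 = -262.7500; (r_i+r_j)·cross = 12.5·-262.7500 = -3284.3750
edge 1: (10.5,2.5)→(18.5,11.5)  cross = 10.5·11.5 − 18.5·2.5 = 74.5000; (r_i+r_j)·cross = 29·74.5000 = 2160.5000
edge 2: (18.5,11.5)→(14.5,25.5)  cross = 18.5·25.5 − 14.5·11.5 = 305.0000; (r_i+r_j)·cross = 33·305.0000 = 10065.0000
edge 3: (14.5,25.5)→(8,33.5)  cross = 14.5·33.5 − 8·25.5 = 281.7500; (r_i+r_j)·cross = 22.5·281.7500 = 6339.3750
edge 4: (8,33.5)→(2,25.5)  cross = 8·25.5 − 2·33.5 = 137.0000; (r_i+r_j)·cross = 10·137.0000 = 1370.0000
Σcross = 535.5000 → A = |Σcross|/2 = 267.7500 mm²
Σ(r_i+r_j)·cross = 16650.5000 → first moment M = |Σ|/6 = 2775.0833
R_c = M/A = 2775.0833/267.7500 = 10.3645 mm
θ = 238° = 4.153884 rad
V = θ·R_c·A = 4.153884·10.3645·267.7500 = 11527.373 mm³

Volume = 11527.373 mm³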